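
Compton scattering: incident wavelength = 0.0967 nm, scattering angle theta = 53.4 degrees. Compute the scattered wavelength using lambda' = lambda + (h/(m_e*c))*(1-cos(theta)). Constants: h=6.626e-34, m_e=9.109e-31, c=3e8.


Compton wavelength: h/(m_e*c) = 2.4247e-12 m
d_lambda = 2.4247e-12 * (1 - cos(53.4 deg))
= 2.4247e-12 * 0.403775
= 9.7904e-13 m = 0.000979 nm
lambda' = 0.0967 + 0.000979
= 0.097679 nm

0.097679


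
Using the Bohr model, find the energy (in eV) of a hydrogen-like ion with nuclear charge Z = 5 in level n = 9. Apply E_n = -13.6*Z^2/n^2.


E_n = -13.6 * Z^2 / n^2
= -13.6 * 5^2 / 9^2
= -13.6 * 25 / 81
= -4.1975 eV

-4.1975


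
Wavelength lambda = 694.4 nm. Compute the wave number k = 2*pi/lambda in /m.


k = 2 * pi / lambda
= 6.2832 / (694.4e-9)
= 6.2832 / 6.9440e-07
= 9.0484e+06 /m

9.0484e+06


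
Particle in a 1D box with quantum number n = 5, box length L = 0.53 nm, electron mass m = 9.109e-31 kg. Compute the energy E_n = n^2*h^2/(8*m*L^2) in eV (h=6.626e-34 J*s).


E = n^2 * h^2 / (8 * m * L^2)
= 5^2 * (6.626e-34)^2 / (8 * 9.109e-31 * (0.53e-9)^2)
= 25 * 4.3904e-67 / (8 * 9.109e-31 * 2.8090e-19)
= 5.3620e-18 J
= 33.4709 eV

33.4709


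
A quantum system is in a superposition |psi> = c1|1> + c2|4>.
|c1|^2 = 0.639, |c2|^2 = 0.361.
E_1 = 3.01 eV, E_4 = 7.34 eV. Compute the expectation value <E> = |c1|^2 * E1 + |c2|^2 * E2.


<E> = |c1|^2 * E1 + |c2|^2 * E2
= 0.639 * 3.01 + 0.361 * 7.34
= 1.9234 + 2.6497
= 4.5731 eV

4.5731


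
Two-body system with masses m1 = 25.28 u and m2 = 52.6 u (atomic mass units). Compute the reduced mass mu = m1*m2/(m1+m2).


mu = m1 * m2 / (m1 + m2)
= 25.28 * 52.6 / (25.28 + 52.6)
= 1329.728 / 77.88
= 17.0741 u

17.0741


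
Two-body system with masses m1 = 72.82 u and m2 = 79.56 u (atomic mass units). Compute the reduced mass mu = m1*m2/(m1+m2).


mu = m1 * m2 / (m1 + m2)
= 72.82 * 79.56 / (72.82 + 79.56)
= 5793.5592 / 152.38
= 38.0205 u

38.0205


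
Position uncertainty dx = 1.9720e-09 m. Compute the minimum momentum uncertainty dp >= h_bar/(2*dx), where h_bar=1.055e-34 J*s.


dp = h_bar / (2 * dx)
= 1.055e-34 / (2 * 1.9720e-09)
= 1.055e-34 / 3.9440e-09
= 2.6749e-26 kg*m/s

2.6749e-26


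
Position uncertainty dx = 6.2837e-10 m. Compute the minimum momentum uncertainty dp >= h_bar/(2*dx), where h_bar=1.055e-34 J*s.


dp = h_bar / (2 * dx)
= 1.055e-34 / (2 * 6.2837e-10)
= 1.055e-34 / 1.2567e-09
= 8.3947e-26 kg*m/s

8.3947e-26


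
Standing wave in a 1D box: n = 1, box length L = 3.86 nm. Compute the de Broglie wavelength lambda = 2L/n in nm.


lambda = 2L / n
= 2 * 3.86 / 1
= 7.72 / 1
= 7.72 nm

7.72


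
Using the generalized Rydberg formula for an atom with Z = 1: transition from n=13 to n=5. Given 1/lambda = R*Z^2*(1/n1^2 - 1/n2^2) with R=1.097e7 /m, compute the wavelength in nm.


1/lambda = R * Z^2 * (1/n1^2 - 1/n2^2)
= 1.097e7 * 1^2 * (1/5^2 - 1/13^2)
= 1.097e7 * 1 * (0.04 - 0.005917)
= 3.7389e+05 /m
lambda = 1 / 3.7389e+05
= 2674.5923 nm

2674.5923


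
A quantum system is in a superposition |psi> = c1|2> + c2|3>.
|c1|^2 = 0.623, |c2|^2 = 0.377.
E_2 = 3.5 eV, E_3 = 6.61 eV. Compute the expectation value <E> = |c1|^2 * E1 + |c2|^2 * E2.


<E> = |c1|^2 * E1 + |c2|^2 * E2
= 0.623 * 3.5 + 0.377 * 6.61
= 2.1805 + 2.492
= 4.6725 eV

4.6725


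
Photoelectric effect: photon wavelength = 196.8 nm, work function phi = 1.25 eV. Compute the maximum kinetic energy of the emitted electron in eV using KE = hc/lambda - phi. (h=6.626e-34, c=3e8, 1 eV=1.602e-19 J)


E_photon = hc / lambda
= (6.626e-34)(3e8) / (196.8e-9)
= 1.0101e-18 J
= 6.305 eV
KE = E_photon - phi
= 6.305 - 1.25
= 5.055 eV

5.055


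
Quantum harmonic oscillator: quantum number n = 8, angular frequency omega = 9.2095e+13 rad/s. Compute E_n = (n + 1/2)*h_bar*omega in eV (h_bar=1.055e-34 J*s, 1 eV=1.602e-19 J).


E = (n + 1/2) * h_bar * omega
= (8 + 0.5) * 1.055e-34 * 9.2095e+13
= 8.5 * 9.7160e-21
= 8.2586e-20 J
= 0.5155 eV

0.5155


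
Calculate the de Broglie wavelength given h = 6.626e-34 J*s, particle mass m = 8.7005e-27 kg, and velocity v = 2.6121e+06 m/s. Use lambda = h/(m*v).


lambda = h / (m * v)
= 6.626e-34 / (8.7005e-27 * 2.6121e+06)
= 6.626e-34 / 2.2727e-20
= 2.9155e-14 m

2.9155e-14


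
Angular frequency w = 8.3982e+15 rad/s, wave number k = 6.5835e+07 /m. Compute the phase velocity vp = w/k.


vp = w / k
= 8.3982e+15 / 6.5835e+07
= 1.2756e+08 m/s

1.2756e+08


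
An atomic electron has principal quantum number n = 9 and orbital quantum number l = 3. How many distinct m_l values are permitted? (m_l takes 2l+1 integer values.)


m_l ranges from -l to +l in integer steps
So m_l goes from -3 to +3
Count = 2l + 1 = 2*3 + 1
= 7

7


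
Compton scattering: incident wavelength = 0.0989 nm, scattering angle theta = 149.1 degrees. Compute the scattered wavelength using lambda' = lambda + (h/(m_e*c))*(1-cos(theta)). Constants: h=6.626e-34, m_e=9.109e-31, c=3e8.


Compton wavelength: h/(m_e*c) = 2.4247e-12 m
d_lambda = 2.4247e-12 * (1 - cos(149.1 deg))
= 2.4247e-12 * 1.858065
= 4.5053e-12 m = 0.004505 nm
lambda' = 0.0989 + 0.004505
= 0.103405 nm

0.103405


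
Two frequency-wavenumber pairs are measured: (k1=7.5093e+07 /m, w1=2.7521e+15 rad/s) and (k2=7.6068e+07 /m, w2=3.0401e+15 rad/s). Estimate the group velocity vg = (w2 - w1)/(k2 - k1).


vg = (w2 - w1) / (k2 - k1)
= (3.0401e+15 - 2.7521e+15) / (7.6068e+07 - 7.5093e+07)
= 2.8800e+14 / 9.7500e+05
= 2.9538e+08 m/s

2.9538e+08


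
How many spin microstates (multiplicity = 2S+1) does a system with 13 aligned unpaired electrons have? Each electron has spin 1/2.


Total spin S = N * (1/2) = 13 * 0.5 = 6.5
Spin multiplicity = 2S + 1
= 2 * 6.5 + 1
= 14

14


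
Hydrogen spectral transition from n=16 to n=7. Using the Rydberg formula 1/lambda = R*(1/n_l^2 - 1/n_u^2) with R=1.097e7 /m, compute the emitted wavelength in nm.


1/lambda = R * (1/n_l^2 - 1/n_u^2)
= 1.097e7 * (1/7^2 - 1/16^2)
= 1.097e7 * (0.020408 - 0.003906)
= 1.097e7 * 0.016502
= 1.8103e+05 /m
lambda = 1 / 1.8103e+05 = 5524.0687 nm

5524.0687


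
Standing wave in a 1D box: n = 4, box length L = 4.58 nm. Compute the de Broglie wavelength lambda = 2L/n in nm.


lambda = 2L / n
= 2 * 4.58 / 4
= 9.16 / 4
= 2.29 nm

2.29


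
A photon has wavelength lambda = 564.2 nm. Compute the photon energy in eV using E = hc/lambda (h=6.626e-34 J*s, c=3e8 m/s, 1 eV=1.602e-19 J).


E = hc / lambda
= (6.626e-34)(3e8) / (564.2e-9)
= 1.9878e-25 / 5.6420e-07
= 3.5232e-19 J
Converting to eV: 3.5232e-19 / 1.602e-19
= 2.1993 eV

2.1993


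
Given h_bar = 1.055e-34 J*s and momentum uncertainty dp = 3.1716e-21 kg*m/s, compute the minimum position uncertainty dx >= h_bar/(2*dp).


dx = h_bar / (2 * dp)
= 1.055e-34 / (2 * 3.1716e-21)
= 1.055e-34 / 6.3432e-21
= 1.6632e-14 m

1.6632e-14


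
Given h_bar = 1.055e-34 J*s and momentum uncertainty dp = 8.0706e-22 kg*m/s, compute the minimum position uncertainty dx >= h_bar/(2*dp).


dx = h_bar / (2 * dp)
= 1.055e-34 / (2 * 8.0706e-22)
= 1.055e-34 / 1.6141e-21
= 6.5361e-14 m

6.5361e-14


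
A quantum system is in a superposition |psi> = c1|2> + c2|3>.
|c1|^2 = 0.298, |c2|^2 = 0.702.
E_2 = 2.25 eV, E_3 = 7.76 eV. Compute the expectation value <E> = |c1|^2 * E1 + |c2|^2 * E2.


<E> = |c1|^2 * E1 + |c2|^2 * E2
= 0.298 * 2.25 + 0.702 * 7.76
= 0.6705 + 5.4475
= 6.118 eV

6.118


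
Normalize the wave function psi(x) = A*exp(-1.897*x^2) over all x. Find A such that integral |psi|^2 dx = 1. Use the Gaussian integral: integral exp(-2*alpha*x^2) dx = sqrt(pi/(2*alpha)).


integral |psi|^2 dx = A^2 * sqrt(pi/(2*alpha)) = 1
A^2 = sqrt(2*alpha/pi)
= sqrt(2 * 1.897 / pi)
= 1.098939
A = sqrt(1.098939)
= 1.0483

1.0483


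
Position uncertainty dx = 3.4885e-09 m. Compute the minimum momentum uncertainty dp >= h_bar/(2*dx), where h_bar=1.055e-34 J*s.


dp = h_bar / (2 * dx)
= 1.055e-34 / (2 * 3.4885e-09)
= 1.055e-34 / 6.9770e-09
= 1.5121e-26 kg*m/s

1.5121e-26


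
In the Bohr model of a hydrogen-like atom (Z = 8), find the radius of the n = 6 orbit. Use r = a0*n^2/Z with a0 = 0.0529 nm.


r = a0 * n^2 / Z
= 0.0529 * 6^2 / 8
= 0.0529 * 36 / 8
= 0.2381 nm

0.2381


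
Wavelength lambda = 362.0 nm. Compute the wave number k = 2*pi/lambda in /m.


k = 2 * pi / lambda
= 6.2832 / (362.0e-9)
= 6.2832 / 3.6200e-07
= 1.7357e+07 /m

1.7357e+07


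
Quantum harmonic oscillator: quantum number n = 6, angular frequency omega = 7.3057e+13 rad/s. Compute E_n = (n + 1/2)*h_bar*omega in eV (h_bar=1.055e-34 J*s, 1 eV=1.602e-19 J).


E = (n + 1/2) * h_bar * omega
= (6 + 0.5) * 1.055e-34 * 7.3057e+13
= 6.5 * 7.7075e-21
= 5.0099e-20 J
= 0.3127 eV

0.3127


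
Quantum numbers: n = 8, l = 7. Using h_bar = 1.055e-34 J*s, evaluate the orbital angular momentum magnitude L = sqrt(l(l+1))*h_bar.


L = sqrt(l*(l+1)) * h_bar
= sqrt(7 * 8) * 1.055e-34
= sqrt(56) * 1.055e-34
= 7.4833 * 1.055e-34
= 7.8949e-34 J*s

7.8949e-34


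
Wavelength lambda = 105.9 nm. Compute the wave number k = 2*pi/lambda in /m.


k = 2 * pi / lambda
= 6.2832 / (105.9e-9)
= 6.2832 / 1.0590e-07
= 5.9331e+07 /m

5.9331e+07


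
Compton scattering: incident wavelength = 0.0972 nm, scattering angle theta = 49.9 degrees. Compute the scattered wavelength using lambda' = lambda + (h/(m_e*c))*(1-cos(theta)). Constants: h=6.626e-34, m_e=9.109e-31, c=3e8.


Compton wavelength: h/(m_e*c) = 2.4247e-12 m
d_lambda = 2.4247e-12 * (1 - cos(49.9 deg))
= 2.4247e-12 * 0.355876
= 8.6290e-13 m = 0.000863 nm
lambda' = 0.0972 + 0.000863
= 0.098063 nm

0.098063


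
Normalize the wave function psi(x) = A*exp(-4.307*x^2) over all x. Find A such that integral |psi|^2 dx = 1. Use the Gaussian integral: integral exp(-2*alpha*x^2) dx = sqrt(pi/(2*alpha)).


integral |psi|^2 dx = A^2 * sqrt(pi/(2*alpha)) = 1
A^2 = sqrt(2*alpha/pi)
= sqrt(2 * 4.307 / pi)
= 1.655875
A = sqrt(1.655875)
= 1.2868

1.2868


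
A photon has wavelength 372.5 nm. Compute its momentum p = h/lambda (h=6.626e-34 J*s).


p = h / lambda
= 6.626e-34 / (372.5e-9)
= 6.626e-34 / 3.7250e-07
= 1.7788e-27 kg*m/s

1.7788e-27


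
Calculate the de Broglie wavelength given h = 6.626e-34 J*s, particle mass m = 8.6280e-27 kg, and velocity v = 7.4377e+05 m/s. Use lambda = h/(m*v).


lambda = h / (m * v)
= 6.626e-34 / (8.6280e-27 * 7.4377e+05)
= 6.626e-34 / 6.4172e-21
= 1.0325e-13 m

1.0325e-13


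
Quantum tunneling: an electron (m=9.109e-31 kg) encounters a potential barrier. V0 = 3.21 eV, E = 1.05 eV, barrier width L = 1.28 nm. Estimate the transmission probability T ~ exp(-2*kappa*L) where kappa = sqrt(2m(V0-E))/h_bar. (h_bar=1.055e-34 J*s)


V0 - E = 2.16 eV = 3.4603e-19 J
kappa = sqrt(2 * m * (V0-E)) / h_bar
= sqrt(2 * 9.109e-31 * 3.4603e-19) / 1.055e-34
= 7.5259e+09 /m
2*kappa*L = 2 * 7.5259e+09 * 1.28e-9
= 19.2662
T = exp(-19.2662) = 4.293359e-09

4.293359e-09


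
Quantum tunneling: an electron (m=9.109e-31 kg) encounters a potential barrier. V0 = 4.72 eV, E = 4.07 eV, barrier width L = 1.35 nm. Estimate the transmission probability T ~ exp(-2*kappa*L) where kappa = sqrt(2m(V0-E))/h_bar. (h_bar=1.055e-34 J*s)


V0 - E = 0.65 eV = 1.0413e-19 J
kappa = sqrt(2 * m * (V0-E)) / h_bar
= sqrt(2 * 9.109e-31 * 1.0413e-19) / 1.055e-34
= 4.1284e+09 /m
2*kappa*L = 2 * 4.1284e+09 * 1.35e-9
= 11.1468
T = exp(-11.1468) = 1.442159e-05

1.442159e-05


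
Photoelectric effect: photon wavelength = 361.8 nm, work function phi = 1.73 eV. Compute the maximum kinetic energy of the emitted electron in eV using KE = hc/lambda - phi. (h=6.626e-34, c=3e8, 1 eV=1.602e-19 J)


E_photon = hc / lambda
= (6.626e-34)(3e8) / (361.8e-9)
= 5.4942e-19 J
= 3.4296 eV
KE = E_photon - phi
= 3.4296 - 1.73
= 1.6996 eV

1.6996


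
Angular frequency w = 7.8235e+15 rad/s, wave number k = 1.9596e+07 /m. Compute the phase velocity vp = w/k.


vp = w / k
= 7.8235e+15 / 1.9596e+07
= 3.9924e+08 m/s

3.9924e+08


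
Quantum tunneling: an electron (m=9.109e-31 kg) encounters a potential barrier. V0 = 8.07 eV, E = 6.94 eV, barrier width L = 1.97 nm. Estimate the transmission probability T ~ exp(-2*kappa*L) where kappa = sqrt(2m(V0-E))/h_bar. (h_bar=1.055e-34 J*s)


V0 - E = 1.13 eV = 1.8103e-19 J
kappa = sqrt(2 * m * (V0-E)) / h_bar
= sqrt(2 * 9.109e-31 * 1.8103e-19) / 1.055e-34
= 5.4434e+09 /m
2*kappa*L = 2 * 5.4434e+09 * 1.97e-9
= 21.4469
T = exp(-21.4469) = 4.849850e-10

4.849850e-10


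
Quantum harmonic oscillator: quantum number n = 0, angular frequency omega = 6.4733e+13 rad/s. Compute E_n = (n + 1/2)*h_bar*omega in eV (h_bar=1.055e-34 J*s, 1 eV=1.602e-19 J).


E = (n + 1/2) * h_bar * omega
= (0 + 0.5) * 1.055e-34 * 6.4733e+13
= 0.5 * 6.8293e-21
= 3.4147e-21 J
= 0.0213 eV

0.0213


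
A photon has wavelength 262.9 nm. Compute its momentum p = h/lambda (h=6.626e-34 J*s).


p = h / lambda
= 6.626e-34 / (262.9e-9)
= 6.626e-34 / 2.6290e-07
= 2.5203e-27 kg*m/s

2.5203e-27


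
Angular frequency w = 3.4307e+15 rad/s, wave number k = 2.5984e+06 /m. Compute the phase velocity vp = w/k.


vp = w / k
= 3.4307e+15 / 2.5984e+06
= 1.3203e+09 m/s

1.3203e+09


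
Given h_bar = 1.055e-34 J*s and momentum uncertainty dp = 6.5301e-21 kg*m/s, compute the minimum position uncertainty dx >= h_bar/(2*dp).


dx = h_bar / (2 * dp)
= 1.055e-34 / (2 * 6.5301e-21)
= 1.055e-34 / 1.3060e-20
= 8.0780e-15 m

8.0780e-15


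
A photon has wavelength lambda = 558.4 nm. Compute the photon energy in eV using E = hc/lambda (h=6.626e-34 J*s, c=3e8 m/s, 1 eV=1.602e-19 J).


E = hc / lambda
= (6.626e-34)(3e8) / (558.4e-9)
= 1.9878e-25 / 5.5840e-07
= 3.5598e-19 J
Converting to eV: 3.5598e-19 / 1.602e-19
= 2.2221 eV

2.2221


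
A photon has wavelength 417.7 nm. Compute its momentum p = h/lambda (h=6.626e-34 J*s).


p = h / lambda
= 6.626e-34 / (417.7e-9)
= 6.626e-34 / 4.1770e-07
= 1.5863e-27 kg*m/s

1.5863e-27


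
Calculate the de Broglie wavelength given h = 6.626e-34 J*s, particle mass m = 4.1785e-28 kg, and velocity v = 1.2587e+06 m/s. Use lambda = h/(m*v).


lambda = h / (m * v)
= 6.626e-34 / (4.1785e-28 * 1.2587e+06)
= 6.626e-34 / 5.2595e-22
= 1.2598e-12 m

1.2598e-12


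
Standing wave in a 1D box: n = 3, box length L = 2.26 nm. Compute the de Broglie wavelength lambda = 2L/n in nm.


lambda = 2L / n
= 2 * 2.26 / 3
= 4.52 / 3
= 1.5067 nm

1.5067


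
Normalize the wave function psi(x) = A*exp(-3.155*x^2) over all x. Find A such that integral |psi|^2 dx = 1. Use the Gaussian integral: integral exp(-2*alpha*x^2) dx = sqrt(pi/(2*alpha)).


integral |psi|^2 dx = A^2 * sqrt(pi/(2*alpha)) = 1
A^2 = sqrt(2*alpha/pi)
= sqrt(2 * 3.155 / pi)
= 1.417228
A = sqrt(1.417228)
= 1.1905

1.1905


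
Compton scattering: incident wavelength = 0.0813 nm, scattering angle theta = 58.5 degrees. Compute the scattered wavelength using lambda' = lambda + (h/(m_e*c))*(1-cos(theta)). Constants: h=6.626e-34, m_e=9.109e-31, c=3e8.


Compton wavelength: h/(m_e*c) = 2.4247e-12 m
d_lambda = 2.4247e-12 * (1 - cos(58.5 deg))
= 2.4247e-12 * 0.477501
= 1.1578e-12 m = 0.001158 nm
lambda' = 0.0813 + 0.001158
= 0.082458 nm

0.082458


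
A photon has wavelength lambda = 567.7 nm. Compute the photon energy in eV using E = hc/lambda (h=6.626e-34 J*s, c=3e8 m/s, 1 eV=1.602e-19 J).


E = hc / lambda
= (6.626e-34)(3e8) / (567.7e-9)
= 1.9878e-25 / 5.6770e-07
= 3.5015e-19 J
Converting to eV: 3.5015e-19 / 1.602e-19
= 2.1857 eV

2.1857


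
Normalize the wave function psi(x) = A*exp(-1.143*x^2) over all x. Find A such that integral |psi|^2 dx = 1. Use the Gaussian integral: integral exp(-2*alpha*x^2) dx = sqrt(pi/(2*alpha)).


integral |psi|^2 dx = A^2 * sqrt(pi/(2*alpha)) = 1
A^2 = sqrt(2*alpha/pi)
= sqrt(2 * 1.143 / pi)
= 0.853028
A = sqrt(0.853028)
= 0.9236

0.9236


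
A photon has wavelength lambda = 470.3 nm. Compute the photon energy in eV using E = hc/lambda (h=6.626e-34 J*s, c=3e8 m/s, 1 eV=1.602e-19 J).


E = hc / lambda
= (6.626e-34)(3e8) / (470.3e-9)
= 1.9878e-25 / 4.7030e-07
= 4.2267e-19 J
Converting to eV: 4.2267e-19 / 1.602e-19
= 2.6384 eV

2.6384


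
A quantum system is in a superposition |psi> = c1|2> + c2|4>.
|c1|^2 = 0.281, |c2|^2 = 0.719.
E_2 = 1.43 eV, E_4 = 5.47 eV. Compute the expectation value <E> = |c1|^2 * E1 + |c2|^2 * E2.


<E> = |c1|^2 * E1 + |c2|^2 * E2
= 0.281 * 1.43 + 0.719 * 5.47
= 0.4018 + 3.9329
= 4.3348 eV

4.3348


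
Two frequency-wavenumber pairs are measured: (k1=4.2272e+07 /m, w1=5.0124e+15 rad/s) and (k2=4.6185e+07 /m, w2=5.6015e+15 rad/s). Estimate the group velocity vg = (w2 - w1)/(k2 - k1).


vg = (w2 - w1) / (k2 - k1)
= (5.6015e+15 - 5.0124e+15) / (4.6185e+07 - 4.2272e+07)
= 5.8910e+14 / 3.9130e+06
= 1.5055e+08 m/s

1.5055e+08


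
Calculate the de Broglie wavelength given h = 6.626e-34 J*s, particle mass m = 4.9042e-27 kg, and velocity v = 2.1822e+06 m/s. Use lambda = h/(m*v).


lambda = h / (m * v)
= 6.626e-34 / (4.9042e-27 * 2.1822e+06)
= 6.626e-34 / 1.0702e-20
= 6.1914e-14 m

6.1914e-14


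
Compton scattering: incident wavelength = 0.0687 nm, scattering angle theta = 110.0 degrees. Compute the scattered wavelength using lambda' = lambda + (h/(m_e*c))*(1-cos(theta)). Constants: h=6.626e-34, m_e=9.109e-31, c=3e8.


Compton wavelength: h/(m_e*c) = 2.4247e-12 m
d_lambda = 2.4247e-12 * (1 - cos(110.0 deg))
= 2.4247e-12 * 1.34202
= 3.2540e-12 m = 0.003254 nm
lambda' = 0.0687 + 0.003254
= 0.071954 nm

0.071954


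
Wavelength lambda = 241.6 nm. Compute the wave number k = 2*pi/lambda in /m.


k = 2 * pi / lambda
= 6.2832 / (241.6e-9)
= 6.2832 / 2.4160e-07
= 2.6007e+07 /m

2.6007e+07


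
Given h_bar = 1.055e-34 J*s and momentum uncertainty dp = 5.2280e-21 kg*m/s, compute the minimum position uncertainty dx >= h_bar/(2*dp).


dx = h_bar / (2 * dp)
= 1.055e-34 / (2 * 5.2280e-21)
= 1.055e-34 / 1.0456e-20
= 1.0090e-14 m

1.0090e-14


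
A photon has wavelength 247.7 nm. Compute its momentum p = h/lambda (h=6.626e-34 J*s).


p = h / lambda
= 6.626e-34 / (247.7e-9)
= 6.626e-34 / 2.4770e-07
= 2.6750e-27 kg*m/s

2.6750e-27


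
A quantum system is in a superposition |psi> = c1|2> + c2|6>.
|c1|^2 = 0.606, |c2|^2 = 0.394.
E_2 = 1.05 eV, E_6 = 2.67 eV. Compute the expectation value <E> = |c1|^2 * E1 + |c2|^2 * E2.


<E> = |c1|^2 * E1 + |c2|^2 * E2
= 0.606 * 1.05 + 0.394 * 2.67
= 0.6363 + 1.052
= 1.6883 eV

1.6883


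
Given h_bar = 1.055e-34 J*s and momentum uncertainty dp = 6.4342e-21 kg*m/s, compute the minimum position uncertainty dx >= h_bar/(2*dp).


dx = h_bar / (2 * dp)
= 1.055e-34 / (2 * 6.4342e-21)
= 1.055e-34 / 1.2868e-20
= 8.1984e-15 m

8.1984e-15


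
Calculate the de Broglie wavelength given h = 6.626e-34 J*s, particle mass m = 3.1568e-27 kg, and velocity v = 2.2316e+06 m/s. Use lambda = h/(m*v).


lambda = h / (m * v)
= 6.626e-34 / (3.1568e-27 * 2.2316e+06)
= 6.626e-34 / 7.0447e-21
= 9.4056e-14 m

9.4056e-14


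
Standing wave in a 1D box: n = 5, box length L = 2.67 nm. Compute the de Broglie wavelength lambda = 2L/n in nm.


lambda = 2L / n
= 2 * 2.67 / 5
= 5.34 / 5
= 1.068 nm

1.068


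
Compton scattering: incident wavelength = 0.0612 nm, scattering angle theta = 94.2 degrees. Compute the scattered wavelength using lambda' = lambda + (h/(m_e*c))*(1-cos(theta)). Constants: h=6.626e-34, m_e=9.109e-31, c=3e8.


Compton wavelength: h/(m_e*c) = 2.4247e-12 m
d_lambda = 2.4247e-12 * (1 - cos(94.2 deg))
= 2.4247e-12 * 1.073238
= 2.6023e-12 m = 0.002602 nm
lambda' = 0.0612 + 0.002602
= 0.063802 nm

0.063802


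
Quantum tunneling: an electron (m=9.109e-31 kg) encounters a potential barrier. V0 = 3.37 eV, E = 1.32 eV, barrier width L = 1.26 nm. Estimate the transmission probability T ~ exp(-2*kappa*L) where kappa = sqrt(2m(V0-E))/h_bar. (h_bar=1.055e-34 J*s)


V0 - E = 2.05 eV = 3.2841e-19 J
kappa = sqrt(2 * m * (V0-E)) / h_bar
= sqrt(2 * 9.109e-31 * 3.2841e-19) / 1.055e-34
= 7.3317e+09 /m
2*kappa*L = 2 * 7.3317e+09 * 1.26e-9
= 18.4759
T = exp(-18.4759) = 9.462369e-09

9.462369e-09


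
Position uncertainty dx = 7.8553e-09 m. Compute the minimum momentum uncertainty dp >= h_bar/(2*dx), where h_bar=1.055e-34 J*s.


dp = h_bar / (2 * dx)
= 1.055e-34 / (2 * 7.8553e-09)
= 1.055e-34 / 1.5711e-08
= 6.7152e-27 kg*m/s

6.7152e-27


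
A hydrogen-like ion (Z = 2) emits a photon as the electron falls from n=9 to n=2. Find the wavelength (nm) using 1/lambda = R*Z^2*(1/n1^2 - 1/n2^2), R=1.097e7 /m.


1/lambda = R * Z^2 * (1/n1^2 - 1/n2^2)
= 1.097e7 * 2^2 * (1/2^2 - 1/9^2)
= 1.097e7 * 4 * (0.25 - 0.012346)
= 1.0428e+07 /m
lambda = 1 / 1.0428e+07
= 95.8932 nm

95.8932


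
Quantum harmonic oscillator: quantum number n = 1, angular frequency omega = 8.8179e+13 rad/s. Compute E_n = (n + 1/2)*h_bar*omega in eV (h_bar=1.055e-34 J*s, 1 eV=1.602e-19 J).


E = (n + 1/2) * h_bar * omega
= (1 + 0.5) * 1.055e-34 * 8.8179e+13
= 1.5 * 9.3029e-21
= 1.3954e-20 J
= 0.0871 eV

0.0871


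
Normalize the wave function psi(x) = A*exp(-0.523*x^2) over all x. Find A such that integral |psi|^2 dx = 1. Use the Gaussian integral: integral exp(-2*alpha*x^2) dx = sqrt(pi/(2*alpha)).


integral |psi|^2 dx = A^2 * sqrt(pi/(2*alpha)) = 1
A^2 = sqrt(2*alpha/pi)
= sqrt(2 * 0.523 / pi)
= 0.57702
A = sqrt(0.57702)
= 0.7596

0.7596


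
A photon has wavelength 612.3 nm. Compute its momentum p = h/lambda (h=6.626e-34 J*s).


p = h / lambda
= 6.626e-34 / (612.3e-9)
= 6.626e-34 / 6.1230e-07
= 1.0821e-27 kg*m/s

1.0821e-27


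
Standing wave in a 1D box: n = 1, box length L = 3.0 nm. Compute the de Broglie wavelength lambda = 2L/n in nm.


lambda = 2L / n
= 2 * 3.0 / 1
= 6.0 / 1
= 6.0 nm

6.0


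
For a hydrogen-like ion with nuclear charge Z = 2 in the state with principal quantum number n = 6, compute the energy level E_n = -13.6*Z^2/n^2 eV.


E_n = -13.6 * Z^2 / n^2
= -13.6 * 2^2 / 6^2
= -13.6 * 4 / 36
= -1.5111 eV

-1.5111


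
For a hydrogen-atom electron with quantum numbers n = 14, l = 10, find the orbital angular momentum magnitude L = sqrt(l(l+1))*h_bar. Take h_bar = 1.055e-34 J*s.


L = sqrt(l*(l+1)) * h_bar
= sqrt(10 * 11) * 1.055e-34
= sqrt(110) * 1.055e-34
= 10.4881 * 1.055e-34
= 1.1065e-33 J*s

1.1065e-33


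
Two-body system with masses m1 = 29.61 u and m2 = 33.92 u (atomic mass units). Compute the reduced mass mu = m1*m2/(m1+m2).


mu = m1 * m2 / (m1 + m2)
= 29.61 * 33.92 / (29.61 + 33.92)
= 1004.3712 / 63.53
= 15.8094 u

15.8094


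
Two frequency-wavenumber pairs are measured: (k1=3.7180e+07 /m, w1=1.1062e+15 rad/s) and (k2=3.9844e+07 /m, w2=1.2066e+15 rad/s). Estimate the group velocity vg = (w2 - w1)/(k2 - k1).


vg = (w2 - w1) / (k2 - k1)
= (1.2066e+15 - 1.1062e+15) / (3.9844e+07 - 3.7180e+07)
= 1.0040e+14 / 2.6640e+06
= 3.7688e+07 m/s

3.7688e+07


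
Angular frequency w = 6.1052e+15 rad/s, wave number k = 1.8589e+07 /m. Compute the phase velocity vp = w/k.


vp = w / k
= 6.1052e+15 / 1.8589e+07
= 3.2843e+08 m/s

3.2843e+08


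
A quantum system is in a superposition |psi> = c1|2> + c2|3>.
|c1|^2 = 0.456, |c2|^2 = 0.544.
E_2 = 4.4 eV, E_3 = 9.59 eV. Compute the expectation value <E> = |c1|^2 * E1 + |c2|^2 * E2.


<E> = |c1|^2 * E1 + |c2|^2 * E2
= 0.456 * 4.4 + 0.544 * 9.59
= 2.0064 + 5.217
= 7.2234 eV

7.2234


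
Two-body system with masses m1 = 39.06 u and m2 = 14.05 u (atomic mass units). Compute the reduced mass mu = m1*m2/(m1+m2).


mu = m1 * m2 / (m1 + m2)
= 39.06 * 14.05 / (39.06 + 14.05)
= 548.793 / 53.11
= 10.3331 u

10.3331


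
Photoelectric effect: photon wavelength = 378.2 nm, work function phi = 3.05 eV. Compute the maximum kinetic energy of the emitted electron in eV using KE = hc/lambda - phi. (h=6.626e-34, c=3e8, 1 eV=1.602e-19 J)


E_photon = hc / lambda
= (6.626e-34)(3e8) / (378.2e-9)
= 5.2559e-19 J
= 3.2809 eV
KE = E_photon - phi
= 3.2809 - 3.05
= 0.2309 eV

0.2309


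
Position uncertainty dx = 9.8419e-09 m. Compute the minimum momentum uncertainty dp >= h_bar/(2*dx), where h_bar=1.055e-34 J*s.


dp = h_bar / (2 * dx)
= 1.055e-34 / (2 * 9.8419e-09)
= 1.055e-34 / 1.9684e-08
= 5.3597e-27 kg*m/s

5.3597e-27


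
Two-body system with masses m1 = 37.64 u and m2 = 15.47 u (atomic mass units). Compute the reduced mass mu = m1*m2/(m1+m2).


mu = m1 * m2 / (m1 + m2)
= 37.64 * 15.47 / (37.64 + 15.47)
= 582.2908 / 53.11
= 10.9639 u

10.9639


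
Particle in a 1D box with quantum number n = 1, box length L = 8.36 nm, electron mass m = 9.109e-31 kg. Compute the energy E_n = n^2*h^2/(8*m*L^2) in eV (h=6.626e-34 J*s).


E = n^2 * h^2 / (8 * m * L^2)
= 1^2 * (6.626e-34)^2 / (8 * 9.109e-31 * (8.36e-9)^2)
= 1 * 4.3904e-67 / (8 * 9.109e-31 * 6.9890e-17)
= 8.6204e-22 J
= 0.0054 eV

0.0054


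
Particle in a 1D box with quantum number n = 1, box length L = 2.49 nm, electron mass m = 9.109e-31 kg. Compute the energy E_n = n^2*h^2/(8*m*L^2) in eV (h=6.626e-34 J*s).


E = n^2 * h^2 / (8 * m * L^2)
= 1^2 * (6.626e-34)^2 / (8 * 9.109e-31 * (2.49e-9)^2)
= 1 * 4.3904e-67 / (8 * 9.109e-31 * 6.2001e-18)
= 9.7173e-21 J
= 0.0607 eV

0.0607


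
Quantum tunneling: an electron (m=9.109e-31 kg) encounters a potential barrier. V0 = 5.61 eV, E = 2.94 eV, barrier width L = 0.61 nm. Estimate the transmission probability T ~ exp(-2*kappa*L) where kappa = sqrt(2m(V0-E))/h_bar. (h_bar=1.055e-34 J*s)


V0 - E = 2.67 eV = 4.2773e-19 J
kappa = sqrt(2 * m * (V0-E)) / h_bar
= sqrt(2 * 9.109e-31 * 4.2773e-19) / 1.055e-34
= 8.3673e+09 /m
2*kappa*L = 2 * 8.3673e+09 * 0.61e-9
= 10.2081
T = exp(-10.2081) = 3.687072e-05

3.687072e-05


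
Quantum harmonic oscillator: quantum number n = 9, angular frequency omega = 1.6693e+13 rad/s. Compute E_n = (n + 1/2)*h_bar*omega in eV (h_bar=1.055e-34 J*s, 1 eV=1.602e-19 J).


E = (n + 1/2) * h_bar * omega
= (9 + 0.5) * 1.055e-34 * 1.6693e+13
= 9.5 * 1.7611e-21
= 1.6731e-20 J
= 0.1044 eV

0.1044


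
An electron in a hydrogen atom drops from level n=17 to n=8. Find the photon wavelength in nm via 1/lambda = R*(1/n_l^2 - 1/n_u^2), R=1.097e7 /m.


1/lambda = R * (1/n_l^2 - 1/n_u^2)
= 1.097e7 * (1/8^2 - 1/17^2)
= 1.097e7 * (0.015625 - 0.00346)
= 1.097e7 * 0.012165
= 1.3345e+05 /m
lambda = 1 / 1.3345e+05 = 7493.5683 nm

7493.5683


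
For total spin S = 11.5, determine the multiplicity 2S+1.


Spin multiplicity = 2S + 1
= 2 * 11.5 + 1
= 23.0 + 1
= 24

24


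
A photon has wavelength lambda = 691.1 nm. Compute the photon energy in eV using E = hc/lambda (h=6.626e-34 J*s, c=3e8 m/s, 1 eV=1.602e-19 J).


E = hc / lambda
= (6.626e-34)(3e8) / (691.1e-9)
= 1.9878e-25 / 6.9110e-07
= 2.8763e-19 J
Converting to eV: 2.8763e-19 / 1.602e-19
= 1.7954 eV

1.7954


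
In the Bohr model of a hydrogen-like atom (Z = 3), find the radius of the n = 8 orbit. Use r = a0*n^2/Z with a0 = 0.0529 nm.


r = a0 * n^2 / Z
= 0.0529 * 8^2 / 3
= 0.0529 * 64 / 3
= 1.1285 nm

1.1285


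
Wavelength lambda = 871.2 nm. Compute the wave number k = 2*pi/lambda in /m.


k = 2 * pi / lambda
= 6.2832 / (871.2e-9)
= 6.2832 / 8.7120e-07
= 7.2121e+06 /m

7.2121e+06


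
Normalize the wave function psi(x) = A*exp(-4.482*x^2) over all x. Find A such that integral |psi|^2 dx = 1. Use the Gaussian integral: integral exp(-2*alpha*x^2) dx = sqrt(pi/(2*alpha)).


integral |psi|^2 dx = A^2 * sqrt(pi/(2*alpha)) = 1
A^2 = sqrt(2*alpha/pi)
= sqrt(2 * 4.482 / pi)
= 1.68918
A = sqrt(1.68918)
= 1.2997

1.2997


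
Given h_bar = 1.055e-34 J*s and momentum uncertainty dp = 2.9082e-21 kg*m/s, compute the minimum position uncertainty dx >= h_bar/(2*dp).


dx = h_bar / (2 * dp)
= 1.055e-34 / (2 * 2.9082e-21)
= 1.055e-34 / 5.8164e-21
= 1.8138e-14 m

1.8138e-14


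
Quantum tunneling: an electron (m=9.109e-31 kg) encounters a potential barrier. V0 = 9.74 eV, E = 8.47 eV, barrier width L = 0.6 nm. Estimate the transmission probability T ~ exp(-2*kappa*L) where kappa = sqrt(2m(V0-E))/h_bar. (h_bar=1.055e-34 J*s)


V0 - E = 1.27 eV = 2.0345e-19 J
kappa = sqrt(2 * m * (V0-E)) / h_bar
= sqrt(2 * 9.109e-31 * 2.0345e-19) / 1.055e-34
= 5.7707e+09 /m
2*kappa*L = 2 * 5.7707e+09 * 0.6e-9
= 6.9249
T = exp(-6.9249) = 9.830211e-04

9.830211e-04


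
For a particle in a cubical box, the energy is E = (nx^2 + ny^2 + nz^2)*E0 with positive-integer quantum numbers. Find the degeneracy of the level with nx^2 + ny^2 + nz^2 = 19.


Enumerate all (nx, ny, nz) with nx^2 + ny^2 + nz^2 = 19:
(1,3,3)
(3,1,3)
(3,3,1)
Total degeneracy = 3

3


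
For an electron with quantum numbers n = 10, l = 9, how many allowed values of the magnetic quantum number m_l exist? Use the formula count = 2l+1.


m_l ranges from -l to +l in integer steps
So m_l goes from -9 to +9
Count = 2l + 1 = 2*9 + 1
= 19

19


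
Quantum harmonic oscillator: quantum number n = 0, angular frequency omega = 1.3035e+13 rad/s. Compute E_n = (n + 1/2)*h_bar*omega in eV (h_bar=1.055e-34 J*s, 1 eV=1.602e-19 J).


E = (n + 1/2) * h_bar * omega
= (0 + 0.5) * 1.055e-34 * 1.3035e+13
= 0.5 * 1.3752e-21
= 6.8760e-22 J
= 0.0043 eV

0.0043


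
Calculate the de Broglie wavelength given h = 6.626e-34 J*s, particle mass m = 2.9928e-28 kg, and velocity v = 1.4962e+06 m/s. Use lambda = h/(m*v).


lambda = h / (m * v)
= 6.626e-34 / (2.9928e-28 * 1.4962e+06)
= 6.626e-34 / 4.4778e-22
= 1.4797e-12 m

1.4797e-12


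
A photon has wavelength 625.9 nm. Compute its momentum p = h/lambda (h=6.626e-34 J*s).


p = h / lambda
= 6.626e-34 / (625.9e-9)
= 6.626e-34 / 6.2590e-07
= 1.0586e-27 kg*m/s

1.0586e-27


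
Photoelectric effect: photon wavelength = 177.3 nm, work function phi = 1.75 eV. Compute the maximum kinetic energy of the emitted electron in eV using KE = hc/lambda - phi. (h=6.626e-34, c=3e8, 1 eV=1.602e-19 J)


E_photon = hc / lambda
= (6.626e-34)(3e8) / (177.3e-9)
= 1.1212e-18 J
= 6.9984 eV
KE = E_photon - phi
= 6.9984 - 1.75
= 5.2484 eV

5.2484


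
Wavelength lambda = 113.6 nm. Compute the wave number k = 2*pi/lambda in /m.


k = 2 * pi / lambda
= 6.2832 / (113.6e-9)
= 6.2832 / 1.1360e-07
= 5.5310e+07 /m

5.5310e+07


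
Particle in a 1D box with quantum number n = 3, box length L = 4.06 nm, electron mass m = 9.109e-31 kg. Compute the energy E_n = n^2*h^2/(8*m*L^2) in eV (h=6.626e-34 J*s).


E = n^2 * h^2 / (8 * m * L^2)
= 3^2 * (6.626e-34)^2 / (8 * 9.109e-31 * (4.06e-9)^2)
= 9 * 4.3904e-67 / (8 * 9.109e-31 * 1.6484e-17)
= 3.2895e-20 J
= 0.2053 eV

0.2053


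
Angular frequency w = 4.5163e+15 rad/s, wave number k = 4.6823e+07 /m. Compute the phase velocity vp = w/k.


vp = w / k
= 4.5163e+15 / 4.6823e+07
= 9.6455e+07 m/s

9.6455e+07


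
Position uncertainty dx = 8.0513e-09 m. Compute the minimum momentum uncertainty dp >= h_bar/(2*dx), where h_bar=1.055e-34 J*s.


dp = h_bar / (2 * dx)
= 1.055e-34 / (2 * 8.0513e-09)
= 1.055e-34 / 1.6103e-08
= 6.5517e-27 kg*m/s

6.5517e-27


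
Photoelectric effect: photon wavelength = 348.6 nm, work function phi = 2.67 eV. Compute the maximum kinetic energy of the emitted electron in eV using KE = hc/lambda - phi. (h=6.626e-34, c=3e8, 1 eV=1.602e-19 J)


E_photon = hc / lambda
= (6.626e-34)(3e8) / (348.6e-9)
= 5.7022e-19 J
= 3.5594 eV
KE = E_photon - phi
= 3.5594 - 2.67
= 0.8894 eV

0.8894


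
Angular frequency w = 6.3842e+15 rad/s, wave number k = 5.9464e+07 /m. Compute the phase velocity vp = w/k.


vp = w / k
= 6.3842e+15 / 5.9464e+07
= 1.0736e+08 m/s

1.0736e+08


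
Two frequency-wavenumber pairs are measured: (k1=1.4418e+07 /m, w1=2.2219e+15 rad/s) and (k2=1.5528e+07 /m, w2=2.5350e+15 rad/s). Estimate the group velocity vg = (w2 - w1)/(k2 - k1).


vg = (w2 - w1) / (k2 - k1)
= (2.5350e+15 - 2.2219e+15) / (1.5528e+07 - 1.4418e+07)
= 3.1310e+14 / 1.1100e+06
= 2.8207e+08 m/s

2.8207e+08


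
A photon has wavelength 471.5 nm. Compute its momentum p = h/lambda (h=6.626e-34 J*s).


p = h / lambda
= 6.626e-34 / (471.5e-9)
= 6.626e-34 / 4.7150e-07
= 1.4053e-27 kg*m/s

1.4053e-27


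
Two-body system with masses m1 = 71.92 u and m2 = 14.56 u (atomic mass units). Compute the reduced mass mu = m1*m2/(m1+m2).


mu = m1 * m2 / (m1 + m2)
= 71.92 * 14.56 / (71.92 + 14.56)
= 1047.1552 / 86.48
= 12.1086 u

12.1086


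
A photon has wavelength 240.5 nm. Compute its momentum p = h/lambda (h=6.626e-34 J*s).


p = h / lambda
= 6.626e-34 / (240.5e-9)
= 6.626e-34 / 2.4050e-07
= 2.7551e-27 kg*m/s

2.7551e-27


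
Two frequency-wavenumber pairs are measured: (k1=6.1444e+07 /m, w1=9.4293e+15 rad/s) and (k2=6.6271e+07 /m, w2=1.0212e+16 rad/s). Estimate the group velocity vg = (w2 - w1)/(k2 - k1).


vg = (w2 - w1) / (k2 - k1)
= (1.0212e+16 - 9.4293e+15) / (6.6271e+07 - 6.1444e+07)
= 7.8270e+14 / 4.8270e+06
= 1.6215e+08 m/s

1.6215e+08


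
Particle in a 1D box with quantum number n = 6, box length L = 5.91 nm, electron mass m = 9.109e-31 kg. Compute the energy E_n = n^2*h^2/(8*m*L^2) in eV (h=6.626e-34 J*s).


E = n^2 * h^2 / (8 * m * L^2)
= 6^2 * (6.626e-34)^2 / (8 * 9.109e-31 * (5.91e-9)^2)
= 36 * 4.3904e-67 / (8 * 9.109e-31 * 3.4928e-17)
= 6.2097e-20 J
= 0.3876 eV

0.3876


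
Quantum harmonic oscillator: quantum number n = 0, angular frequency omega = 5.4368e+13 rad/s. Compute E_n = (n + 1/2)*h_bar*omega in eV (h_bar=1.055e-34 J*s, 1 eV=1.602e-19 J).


E = (n + 1/2) * h_bar * omega
= (0 + 0.5) * 1.055e-34 * 5.4368e+13
= 0.5 * 5.7358e-21
= 2.8679e-21 J
= 0.0179 eV

0.0179


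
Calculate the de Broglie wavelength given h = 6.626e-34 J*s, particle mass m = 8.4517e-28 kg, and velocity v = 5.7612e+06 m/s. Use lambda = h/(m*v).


lambda = h / (m * v)
= 6.626e-34 / (8.4517e-28 * 5.7612e+06)
= 6.626e-34 / 4.8692e-21
= 1.3608e-13 m

1.3608e-13


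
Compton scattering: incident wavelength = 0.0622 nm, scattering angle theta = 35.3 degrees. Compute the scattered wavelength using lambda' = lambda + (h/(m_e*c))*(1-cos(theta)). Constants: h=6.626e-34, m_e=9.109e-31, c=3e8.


Compton wavelength: h/(m_e*c) = 2.4247e-12 m
d_lambda = 2.4247e-12 * (1 - cos(35.3 deg))
= 2.4247e-12 * 0.183862
= 4.4581e-13 m = 0.000446 nm
lambda' = 0.0622 + 0.000446
= 0.062646 nm

0.062646


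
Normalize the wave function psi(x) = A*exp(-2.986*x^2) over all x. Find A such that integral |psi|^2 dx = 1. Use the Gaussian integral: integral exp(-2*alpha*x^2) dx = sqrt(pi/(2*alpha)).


integral |psi|^2 dx = A^2 * sqrt(pi/(2*alpha)) = 1
A^2 = sqrt(2*alpha/pi)
= sqrt(2 * 2.986 / pi)
= 1.378748
A = sqrt(1.378748)
= 1.1742

1.1742


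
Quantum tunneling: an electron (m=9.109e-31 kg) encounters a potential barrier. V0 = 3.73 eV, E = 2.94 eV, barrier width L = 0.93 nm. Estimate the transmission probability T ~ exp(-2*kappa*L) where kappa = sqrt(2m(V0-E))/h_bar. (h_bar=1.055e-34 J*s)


V0 - E = 0.79 eV = 1.2656e-19 J
kappa = sqrt(2 * m * (V0-E)) / h_bar
= sqrt(2 * 9.109e-31 * 1.2656e-19) / 1.055e-34
= 4.5514e+09 /m
2*kappa*L = 2 * 4.5514e+09 * 0.93e-9
= 8.4656
T = exp(-8.4656) = 2.105981e-04

2.105981e-04


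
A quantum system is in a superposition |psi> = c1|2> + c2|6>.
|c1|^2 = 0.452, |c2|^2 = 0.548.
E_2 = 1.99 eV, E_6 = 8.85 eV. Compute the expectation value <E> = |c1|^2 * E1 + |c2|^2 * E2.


<E> = |c1|^2 * E1 + |c2|^2 * E2
= 0.452 * 1.99 + 0.548 * 8.85
= 0.8995 + 4.8498
= 5.7493 eV

5.7493


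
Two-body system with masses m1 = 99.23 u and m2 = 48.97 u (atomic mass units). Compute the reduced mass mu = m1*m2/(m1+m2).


mu = m1 * m2 / (m1 + m2)
= 99.23 * 48.97 / (99.23 + 48.97)
= 4859.2931 / 148.2
= 32.7888 u

32.7888


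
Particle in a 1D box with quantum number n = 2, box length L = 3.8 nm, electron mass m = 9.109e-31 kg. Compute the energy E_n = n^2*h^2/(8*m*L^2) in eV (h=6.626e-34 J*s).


E = n^2 * h^2 / (8 * m * L^2)
= 2^2 * (6.626e-34)^2 / (8 * 9.109e-31 * (3.8e-9)^2)
= 4 * 4.3904e-67 / (8 * 9.109e-31 * 1.4440e-17)
= 1.6689e-20 J
= 0.1042 eV

0.1042


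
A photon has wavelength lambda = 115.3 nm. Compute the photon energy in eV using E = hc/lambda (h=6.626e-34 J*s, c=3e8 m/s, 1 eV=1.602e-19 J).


E = hc / lambda
= (6.626e-34)(3e8) / (115.3e-9)
= 1.9878e-25 / 1.1530e-07
= 1.7240e-18 J
Converting to eV: 1.7240e-18 / 1.602e-19
= 10.7617 eV

10.7617


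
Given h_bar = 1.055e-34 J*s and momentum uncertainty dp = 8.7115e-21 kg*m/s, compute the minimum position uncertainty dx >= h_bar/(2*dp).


dx = h_bar / (2 * dp)
= 1.055e-34 / (2 * 8.7115e-21)
= 1.055e-34 / 1.7423e-20
= 6.0552e-15 m

6.0552e-15


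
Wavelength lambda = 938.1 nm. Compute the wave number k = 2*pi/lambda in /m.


k = 2 * pi / lambda
= 6.2832 / (938.1e-9)
= 6.2832 / 9.3810e-07
= 6.6978e+06 /m

6.6978e+06


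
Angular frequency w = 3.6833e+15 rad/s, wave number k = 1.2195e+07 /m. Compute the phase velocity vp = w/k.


vp = w / k
= 3.6833e+15 / 1.2195e+07
= 3.0203e+08 m/s

3.0203e+08


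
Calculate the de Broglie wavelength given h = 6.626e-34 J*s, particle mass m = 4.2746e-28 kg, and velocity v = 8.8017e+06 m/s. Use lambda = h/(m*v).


lambda = h / (m * v)
= 6.626e-34 / (4.2746e-28 * 8.8017e+06)
= 6.626e-34 / 3.7624e-21
= 1.7611e-13 m

1.7611e-13


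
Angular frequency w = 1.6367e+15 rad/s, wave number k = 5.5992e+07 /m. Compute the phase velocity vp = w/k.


vp = w / k
= 1.6367e+15 / 5.5992e+07
= 2.9231e+07 m/s

2.9231e+07


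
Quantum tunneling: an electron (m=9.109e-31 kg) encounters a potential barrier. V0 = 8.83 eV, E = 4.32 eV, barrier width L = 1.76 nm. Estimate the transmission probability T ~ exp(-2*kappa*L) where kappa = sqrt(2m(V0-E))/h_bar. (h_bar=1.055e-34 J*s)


V0 - E = 4.51 eV = 7.2250e-19 J
kappa = sqrt(2 * m * (V0-E)) / h_bar
= sqrt(2 * 9.109e-31 * 7.2250e-19) / 1.055e-34
= 1.0875e+10 /m
2*kappa*L = 2 * 1.0875e+10 * 1.76e-9
= 38.279
T = exp(-38.279) = 2.374985e-17

2.374985e-17


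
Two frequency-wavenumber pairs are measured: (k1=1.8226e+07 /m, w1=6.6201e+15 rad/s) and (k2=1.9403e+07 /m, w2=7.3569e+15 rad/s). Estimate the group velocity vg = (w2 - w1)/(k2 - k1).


vg = (w2 - w1) / (k2 - k1)
= (7.3569e+15 - 6.6201e+15) / (1.9403e+07 - 1.8226e+07)
= 7.3680e+14 / 1.1770e+06
= 6.2600e+08 m/s

6.2600e+08


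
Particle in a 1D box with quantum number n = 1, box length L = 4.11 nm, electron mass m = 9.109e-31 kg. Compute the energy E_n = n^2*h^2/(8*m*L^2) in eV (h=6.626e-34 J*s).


E = n^2 * h^2 / (8 * m * L^2)
= 1^2 * (6.626e-34)^2 / (8 * 9.109e-31 * (4.11e-9)^2)
= 1 * 4.3904e-67 / (8 * 9.109e-31 * 1.6892e-17)
= 3.5666e-21 J
= 0.0223 eV

0.0223


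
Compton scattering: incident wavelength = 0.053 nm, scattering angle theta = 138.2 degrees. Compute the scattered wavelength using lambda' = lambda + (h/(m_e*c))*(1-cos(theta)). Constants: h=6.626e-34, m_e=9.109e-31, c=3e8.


Compton wavelength: h/(m_e*c) = 2.4247e-12 m
d_lambda = 2.4247e-12 * (1 - cos(138.2 deg))
= 2.4247e-12 * 1.745476
= 4.2323e-12 m = 0.004232 nm
lambda' = 0.053 + 0.004232
= 0.057232 nm

0.057232


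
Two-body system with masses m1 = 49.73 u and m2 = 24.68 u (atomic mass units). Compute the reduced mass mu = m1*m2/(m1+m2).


mu = m1 * m2 / (m1 + m2)
= 49.73 * 24.68 / (49.73 + 24.68)
= 1227.3364 / 74.41
= 16.4942 u

16.4942


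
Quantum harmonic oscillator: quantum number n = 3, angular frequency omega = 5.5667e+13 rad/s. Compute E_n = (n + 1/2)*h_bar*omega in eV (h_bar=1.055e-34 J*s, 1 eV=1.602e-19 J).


E = (n + 1/2) * h_bar * omega
= (3 + 0.5) * 1.055e-34 * 5.5667e+13
= 3.5 * 5.8729e-21
= 2.0555e-20 J
= 0.1283 eV

0.1283


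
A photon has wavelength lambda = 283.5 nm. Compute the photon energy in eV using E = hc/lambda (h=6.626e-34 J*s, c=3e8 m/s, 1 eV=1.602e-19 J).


E = hc / lambda
= (6.626e-34)(3e8) / (283.5e-9)
= 1.9878e-25 / 2.8350e-07
= 7.0116e-19 J
Converting to eV: 7.0116e-19 / 1.602e-19
= 4.3768 eV

4.3768


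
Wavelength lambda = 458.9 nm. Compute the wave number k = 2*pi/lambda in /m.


k = 2 * pi / lambda
= 6.2832 / (458.9e-9)
= 6.2832 / 4.5890e-07
= 1.3692e+07 /m

1.3692e+07


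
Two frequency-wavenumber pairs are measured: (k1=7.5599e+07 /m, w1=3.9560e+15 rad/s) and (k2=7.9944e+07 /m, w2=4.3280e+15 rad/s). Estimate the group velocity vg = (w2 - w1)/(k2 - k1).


vg = (w2 - w1) / (k2 - k1)
= (4.3280e+15 - 3.9560e+15) / (7.9944e+07 - 7.5599e+07)
= 3.7200e+14 / 4.3450e+06
= 8.5616e+07 m/s

8.5616e+07
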